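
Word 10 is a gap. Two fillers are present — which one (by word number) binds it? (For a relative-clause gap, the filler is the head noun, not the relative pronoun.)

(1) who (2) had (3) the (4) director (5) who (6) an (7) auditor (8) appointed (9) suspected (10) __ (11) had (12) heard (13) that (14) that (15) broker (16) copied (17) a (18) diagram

1

The marked gap is the subject of "heard".
Its filler is the fronted wh-phrase "who", at word 1.
(The other dependency links word 4 to a gap after word 8.)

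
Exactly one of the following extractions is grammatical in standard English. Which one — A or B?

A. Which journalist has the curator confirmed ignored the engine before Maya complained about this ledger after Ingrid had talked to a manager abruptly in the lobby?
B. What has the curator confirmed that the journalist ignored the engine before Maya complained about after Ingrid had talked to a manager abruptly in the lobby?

A

In B, the wh-phrase is extracted from inside an adjunct island (introduced by "before"), which blocks movement.
In A, the extraction path crosses only that-complement boundaries, which are transparent.
So A is grammatical.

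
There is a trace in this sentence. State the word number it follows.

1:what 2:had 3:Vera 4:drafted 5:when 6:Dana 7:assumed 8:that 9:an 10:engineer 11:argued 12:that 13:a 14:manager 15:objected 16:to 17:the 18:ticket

The displaced element is "what" (word 1).
It functions as the direct object of "drafted", so the gap sits immediately after word 4 ("drafted").
Base order: Vera had drafted what when Dana assumed that an engineer argued that a manager objected to the ticket.

4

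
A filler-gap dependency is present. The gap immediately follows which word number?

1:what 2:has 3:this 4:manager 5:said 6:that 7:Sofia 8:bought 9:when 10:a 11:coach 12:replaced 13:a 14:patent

The displaced element is "what" (word 1).
It is linked across 1 clause boundary (that).
It functions as the direct object of "bought", so the gap sits immediately after word 8 ("bought").
Base order: This manager has said that Sofia bought what when a coach replaced a patent.

8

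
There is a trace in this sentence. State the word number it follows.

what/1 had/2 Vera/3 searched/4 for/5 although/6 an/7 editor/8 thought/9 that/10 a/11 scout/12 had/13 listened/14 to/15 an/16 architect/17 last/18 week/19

5

The displaced element is "what" (word 1).
It functions as the object of the preposition "for" of "searched", so the gap sits immediately after word 5 ("for").
Base order: Vera had searched for what although an editor thought that a scout had listened to an architect last week.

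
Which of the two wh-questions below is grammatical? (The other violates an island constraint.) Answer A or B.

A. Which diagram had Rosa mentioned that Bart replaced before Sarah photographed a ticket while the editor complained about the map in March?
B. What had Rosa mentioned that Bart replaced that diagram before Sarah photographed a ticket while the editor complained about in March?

A

In B, the wh-phrase is extracted from inside an adjunct island (introduced by "before"), which blocks movement.
In A, the extraction path crosses only that-complement boundaries, which are transparent.
So A is grammatical.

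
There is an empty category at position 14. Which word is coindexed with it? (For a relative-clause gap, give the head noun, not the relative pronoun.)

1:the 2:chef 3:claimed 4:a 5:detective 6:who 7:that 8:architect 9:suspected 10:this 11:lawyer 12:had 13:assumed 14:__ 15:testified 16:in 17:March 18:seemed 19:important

The gap at 14 is the subject of "testified", inside a relative clause.
The relative pronoun is "who" (word 6); it is bound by the head noun immediately before it.
Its filler is the head noun "detective", at word 5.

5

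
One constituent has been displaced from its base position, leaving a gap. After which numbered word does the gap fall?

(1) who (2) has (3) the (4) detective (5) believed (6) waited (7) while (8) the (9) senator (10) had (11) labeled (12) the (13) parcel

5

The displaced element is "who" (word 1).
It is linked across 1 clause boundary (Ø).
It functions as the subject of "waited", so the gap sits immediately after word 5 ("believed").
Base order: The detective has believed who waited while the senator had labeled the parcel.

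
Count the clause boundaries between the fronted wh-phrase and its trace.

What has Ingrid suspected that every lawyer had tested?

1

"what" is extracted from the object of "tested".
Boundaries crossed, outermost first: [that] — 1 in total.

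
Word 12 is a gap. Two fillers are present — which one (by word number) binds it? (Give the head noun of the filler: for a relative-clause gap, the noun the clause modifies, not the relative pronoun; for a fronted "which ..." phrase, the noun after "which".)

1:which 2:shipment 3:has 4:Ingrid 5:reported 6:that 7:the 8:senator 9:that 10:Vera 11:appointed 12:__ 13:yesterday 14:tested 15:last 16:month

8

The marked gap is inside the relative clause, the direct object of "appointed".
Its filler is the head noun "senator" (via "that"), at word 8.
(The other dependency links word 2 to a gap after word 14.)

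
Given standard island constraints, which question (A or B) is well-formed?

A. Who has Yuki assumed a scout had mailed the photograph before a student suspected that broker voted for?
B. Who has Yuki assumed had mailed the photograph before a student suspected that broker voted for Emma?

B

In A, the wh-phrase is extracted from inside an adjunct island (introduced by "before"), which blocks movement.
In B, the extraction path crosses only that-complement boundaries, which are transparent.
So B is grammatical.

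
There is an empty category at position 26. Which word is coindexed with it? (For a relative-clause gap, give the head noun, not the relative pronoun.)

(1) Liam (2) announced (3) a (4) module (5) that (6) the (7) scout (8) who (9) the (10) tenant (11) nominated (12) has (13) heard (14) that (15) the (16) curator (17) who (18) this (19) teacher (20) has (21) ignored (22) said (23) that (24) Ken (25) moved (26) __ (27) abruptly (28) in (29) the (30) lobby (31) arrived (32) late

4

The gap at 26 is the object of "moved", inside a relative clause.
The relative pronoun is "that" (word 5); it is bound by the head noun immediately before it.
Its filler is the head noun "module", at word 4.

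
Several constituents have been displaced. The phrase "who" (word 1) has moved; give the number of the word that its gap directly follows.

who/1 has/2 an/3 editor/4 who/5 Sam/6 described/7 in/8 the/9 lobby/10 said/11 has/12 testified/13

11

The displaced element is "who" (word 1).
It is linked across 1 clause boundary (Ø).
It functions as the subject of "testified", so the gap sits immediately after word 11 ("said").
Base order: An editor who Sam described in the lobby has said that who has testified.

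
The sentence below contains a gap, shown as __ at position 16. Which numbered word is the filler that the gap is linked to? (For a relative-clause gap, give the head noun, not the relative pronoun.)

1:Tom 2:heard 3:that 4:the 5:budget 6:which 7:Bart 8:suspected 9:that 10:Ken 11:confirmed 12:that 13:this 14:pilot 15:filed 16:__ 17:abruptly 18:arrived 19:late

5

The gap at 16 is the object of "filed", inside a relative clause.
The relative pronoun is "which" (word 6); it is bound by the head noun immediately before it.
Its filler is the head noun "budget", at word 5.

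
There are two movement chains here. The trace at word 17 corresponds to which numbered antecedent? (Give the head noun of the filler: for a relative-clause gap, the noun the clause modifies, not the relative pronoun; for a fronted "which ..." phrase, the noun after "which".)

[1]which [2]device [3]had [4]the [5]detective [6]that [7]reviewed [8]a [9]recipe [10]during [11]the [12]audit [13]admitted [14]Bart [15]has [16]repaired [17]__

2

The marked gap is the direct object of "repaired".
Its filler is the fronted wh-phrase "which device", at word 2.
(The other dependency links word 5 to a gap after word 6.)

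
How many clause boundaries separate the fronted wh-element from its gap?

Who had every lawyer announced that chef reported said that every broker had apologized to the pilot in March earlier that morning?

"who" is extracted from the subject of "said".
Boundaries crossed, outermost first: [Ø], [Ø] — 2 in total.

2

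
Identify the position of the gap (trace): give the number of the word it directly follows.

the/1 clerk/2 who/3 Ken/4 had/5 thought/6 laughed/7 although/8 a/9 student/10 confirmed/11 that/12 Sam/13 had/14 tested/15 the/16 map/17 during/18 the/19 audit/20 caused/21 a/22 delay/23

The displaced element is "the clerk" (word 2).
It is linked across 1 clause boundary (Ø).
It functions as the subject of "laughed", so the gap sits immediately after word 6 ("thought").
Base order: Ken had thought that the clerk laughed although a student confirmed that Sam had tested the map during the audit.

6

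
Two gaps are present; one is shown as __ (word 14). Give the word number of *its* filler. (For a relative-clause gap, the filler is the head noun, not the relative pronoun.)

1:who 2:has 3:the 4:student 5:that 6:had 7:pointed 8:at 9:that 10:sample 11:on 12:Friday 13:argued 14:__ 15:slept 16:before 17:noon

The marked gap is the subject of "slept".
Its filler is the fronted wh-phrase "who", at word 1.
(The other dependency links word 4 to a gap after word 5.)

1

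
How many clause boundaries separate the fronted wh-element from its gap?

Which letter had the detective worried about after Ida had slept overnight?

"which letter" originates inside the matrix clause — no clause boundary is crossed.

0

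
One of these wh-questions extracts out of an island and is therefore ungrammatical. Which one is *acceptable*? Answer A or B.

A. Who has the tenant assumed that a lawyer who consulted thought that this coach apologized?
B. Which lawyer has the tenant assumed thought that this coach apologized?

In A, the wh-phrase is extracted from inside a complex-NP island (relative clause) (introduced by "who"), which blocks movement.
In B, the extraction path crosses only that-complement boundaries, which are transparent.
So B is grammatical.

B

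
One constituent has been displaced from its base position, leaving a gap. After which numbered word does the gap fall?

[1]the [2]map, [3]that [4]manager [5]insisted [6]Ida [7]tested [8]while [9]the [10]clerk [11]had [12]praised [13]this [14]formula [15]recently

7

The displaced element is "the map" (word 2).
It is linked across 1 clause boundary (Ø).
It functions as the direct object of "tested", so the gap sits immediately after word 7 ("tested").
Base order: That manager insisted Ida tested the map while the clerk had praised this formula recently.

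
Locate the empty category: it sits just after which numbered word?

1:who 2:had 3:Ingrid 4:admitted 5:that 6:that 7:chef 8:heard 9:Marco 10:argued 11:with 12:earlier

11

The displaced element is "who" (word 1).
It is linked across 2 clause boundaries (that → Ø).
It functions as the object of the preposition "with" of "argued", so the gap sits immediately after word 11 ("with").
Base order: Ingrid had admitted that that chef heard Marco argued with who earlier.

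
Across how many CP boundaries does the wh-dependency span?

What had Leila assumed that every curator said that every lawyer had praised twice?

"what" is extracted from the object of "praised".
Boundaries crossed, outermost first: [that], [that] — 2 in total.

2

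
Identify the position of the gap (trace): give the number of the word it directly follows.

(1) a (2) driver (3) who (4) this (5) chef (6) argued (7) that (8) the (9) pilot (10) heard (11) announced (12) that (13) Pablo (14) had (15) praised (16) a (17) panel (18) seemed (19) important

The displaced element is "a driver" (word 2).
It is linked across 2 clause boundaries (that → Ø).
It functions as the subject of "announced", so the gap sits immediately after word 10 ("heard").
Base order: This chef argued that the pilot heard that a driver announced that Pablo had praised a panel.

10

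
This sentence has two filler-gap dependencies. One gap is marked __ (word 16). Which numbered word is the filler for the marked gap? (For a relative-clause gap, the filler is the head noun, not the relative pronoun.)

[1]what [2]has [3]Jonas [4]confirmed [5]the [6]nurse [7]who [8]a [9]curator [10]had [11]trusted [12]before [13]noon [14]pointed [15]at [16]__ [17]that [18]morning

The marked gap is the object of the preposition "at" of "pointed".
Its filler is the fronted wh-phrase "what", at word 1.
(The other dependency links word 6 to a gap after word 11.)

1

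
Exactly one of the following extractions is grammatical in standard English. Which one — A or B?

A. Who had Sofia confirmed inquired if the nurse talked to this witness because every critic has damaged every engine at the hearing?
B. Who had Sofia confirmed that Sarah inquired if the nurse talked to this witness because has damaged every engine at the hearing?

In B, the wh-phrase is extracted from inside a wh-island (introduced by "if"), which blocks movement.
In A, the extraction path crosses only that-complement boundaries, which are transparent.
So A is grammatical.

A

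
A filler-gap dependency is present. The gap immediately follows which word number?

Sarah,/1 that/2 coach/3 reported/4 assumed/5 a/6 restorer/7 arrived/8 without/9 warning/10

4

The displaced element is "Sarah" (word 1).
It is linked across 1 clause boundary (Ø).
It functions as the subject of "assumed", so the gap sits immediately after word 4 ("reported").
Base order: That coach reported that Sarah assumed a restorer arrived without warning.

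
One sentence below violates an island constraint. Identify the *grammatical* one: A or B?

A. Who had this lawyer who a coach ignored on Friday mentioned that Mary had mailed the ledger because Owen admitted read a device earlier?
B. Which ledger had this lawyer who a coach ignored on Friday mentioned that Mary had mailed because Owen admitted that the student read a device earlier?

B

In A, the wh-phrase is extracted from inside an adjunct island (introduced by "because"), which blocks movement.
In B, the extraction path crosses only that-complement boundaries, which are transparent.
So B is grammatical.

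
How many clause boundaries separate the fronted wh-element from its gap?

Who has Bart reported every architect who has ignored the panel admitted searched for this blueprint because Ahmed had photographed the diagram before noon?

2

"who" is extracted from the subject of "searched".
Boundaries crossed, outermost first: [Ø], [Ø] — 2 in total.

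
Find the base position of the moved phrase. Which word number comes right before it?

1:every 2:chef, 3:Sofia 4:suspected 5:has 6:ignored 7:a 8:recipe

The displaced element is "every chef" (word 2).
It is linked across 1 clause boundary (Ø).
It functions as the subject of "ignored", so the gap sits immediately after word 4 ("suspected").
Base order: Sofia suspected every chef has ignored a recipe.

4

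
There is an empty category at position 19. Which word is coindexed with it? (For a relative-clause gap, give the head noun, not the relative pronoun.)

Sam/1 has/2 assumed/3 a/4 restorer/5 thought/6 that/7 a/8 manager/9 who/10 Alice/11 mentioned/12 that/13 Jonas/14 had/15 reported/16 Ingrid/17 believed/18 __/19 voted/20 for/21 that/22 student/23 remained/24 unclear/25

9

The gap at 19 is the subject of "voted", inside a relative clause.
The relative pronoun is "who" (word 10); it is bound by the head noun immediately before it.
Its filler is the head noun "manager", at word 9.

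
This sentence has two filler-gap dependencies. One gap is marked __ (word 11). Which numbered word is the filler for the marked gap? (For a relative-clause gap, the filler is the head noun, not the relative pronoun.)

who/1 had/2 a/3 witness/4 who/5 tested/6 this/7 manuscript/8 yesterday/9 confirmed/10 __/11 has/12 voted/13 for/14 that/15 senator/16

1

The marked gap is the subject of "voted".
Its filler is the fronted wh-phrase "who", at word 1.
(The other dependency links word 4 to a gap after word 5.)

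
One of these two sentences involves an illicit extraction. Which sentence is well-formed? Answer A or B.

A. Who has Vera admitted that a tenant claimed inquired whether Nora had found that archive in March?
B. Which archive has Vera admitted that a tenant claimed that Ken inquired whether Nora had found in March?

In B, the wh-phrase is extracted from inside a wh-island (introduced by "whether"), which blocks movement.
In A, the extraction path crosses only that-complement boundaries, which are transparent.
So A is grammatical.

A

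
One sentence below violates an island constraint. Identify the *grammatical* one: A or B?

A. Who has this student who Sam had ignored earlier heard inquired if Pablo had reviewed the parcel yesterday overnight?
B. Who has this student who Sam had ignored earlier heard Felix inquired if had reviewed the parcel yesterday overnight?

A

In B, the wh-phrase is extracted from inside a wh-island (introduced by "if"), which blocks movement.
In A, the extraction path crosses only that-complement boundaries, which are transparent.
So A is grammatical.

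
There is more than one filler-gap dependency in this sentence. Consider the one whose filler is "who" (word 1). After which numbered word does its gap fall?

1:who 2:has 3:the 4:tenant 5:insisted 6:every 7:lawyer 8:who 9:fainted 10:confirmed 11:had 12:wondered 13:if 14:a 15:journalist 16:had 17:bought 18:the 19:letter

10

The displaced element is "who" (word 1).
It is linked across 2 clause boundaries (Ø → Ø).
It functions as the subject of "wondered", so the gap sits immediately after word 10 ("confirmed").
Base order: The tenant has insisted every lawyer who fainted confirmed who had wondered if a journalist had bought the letter.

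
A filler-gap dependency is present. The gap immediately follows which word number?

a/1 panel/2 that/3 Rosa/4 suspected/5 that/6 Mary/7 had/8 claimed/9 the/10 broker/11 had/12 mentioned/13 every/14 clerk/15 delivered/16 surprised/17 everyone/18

The displaced element is "a panel" (word 2).
It is linked across 3 clause boundaries (that → Ø → Ø).
It functions as the direct object of "delivered", so the gap sits immediately after word 16 ("delivered").
Base order: Rosa suspected that Mary had claimed the broker had mentioned every clerk delivered a panel.

16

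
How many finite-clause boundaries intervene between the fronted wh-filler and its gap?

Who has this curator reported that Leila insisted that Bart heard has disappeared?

"who" is extracted from the subject of "disappeared".
Boundaries crossed, outermost first: [that], [that], [Ø] — 3 in total.

3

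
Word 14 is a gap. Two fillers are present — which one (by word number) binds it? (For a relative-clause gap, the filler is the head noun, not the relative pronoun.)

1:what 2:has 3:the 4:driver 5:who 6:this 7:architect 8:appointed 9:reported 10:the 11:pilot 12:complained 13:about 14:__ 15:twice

The marked gap is the object of the preposition "about" of "complained".
Its filler is the fronted wh-phrase "what", at word 1.
(The other dependency links word 4 to a gap after word 8.)

1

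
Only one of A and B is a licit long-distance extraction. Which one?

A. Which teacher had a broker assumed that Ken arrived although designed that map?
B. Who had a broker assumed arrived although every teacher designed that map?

In A, the wh-phrase is extracted from inside an adjunct island (introduced by "although"), which blocks movement.
In B, the extraction path crosses only that-complement boundaries, which are transparent.
So B is grammatical.

B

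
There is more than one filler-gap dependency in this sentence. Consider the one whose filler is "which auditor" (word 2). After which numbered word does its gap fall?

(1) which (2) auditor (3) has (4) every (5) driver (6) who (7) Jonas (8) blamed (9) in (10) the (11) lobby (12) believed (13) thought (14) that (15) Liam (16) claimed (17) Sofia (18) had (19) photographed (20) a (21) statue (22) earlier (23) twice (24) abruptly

12

The displaced element is "which auditor" (word 2).
It is linked across 1 clause boundary (Ø).
It functions as the subject of "thought", so the gap sits immediately after word 12 ("believed").
Base order: Every driver who Jonas blamed in the lobby has believed which auditor thought that Liam claimed Sofia had photographed a statue earlier twice abruptly.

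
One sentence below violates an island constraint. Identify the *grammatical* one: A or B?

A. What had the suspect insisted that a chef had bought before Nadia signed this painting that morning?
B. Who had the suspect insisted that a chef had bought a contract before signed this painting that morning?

In B, the wh-phrase is extracted from inside an adjunct island (introduced by "before"), which blocks movement.
In A, the extraction path crosses only that-complement boundaries, which are transparent.
So A is grammatical.

A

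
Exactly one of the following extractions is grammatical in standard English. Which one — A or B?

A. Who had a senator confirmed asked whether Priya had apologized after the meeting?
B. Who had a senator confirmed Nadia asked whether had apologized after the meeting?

In B, the wh-phrase is extracted from inside a wh-island (introduced by "whether"), which blocks movement.
In A, the extraction path crosses only that-complement boundaries, which are transparent.
So A is grammatical.

A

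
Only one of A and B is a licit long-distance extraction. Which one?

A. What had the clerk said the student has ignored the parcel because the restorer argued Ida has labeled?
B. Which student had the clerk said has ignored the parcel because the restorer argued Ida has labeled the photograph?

B

In A, the wh-phrase is extracted from inside an adjunct island (introduced by "because"), which blocks movement.
In B, the extraction path crosses only that-complement boundaries, which are transparent.
So B is grammatical.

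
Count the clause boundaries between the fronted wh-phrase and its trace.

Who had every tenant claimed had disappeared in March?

1

"who" is extracted from the subject of "disappeared".
Boundaries crossed, outermost first: [Ø] — 1 in total.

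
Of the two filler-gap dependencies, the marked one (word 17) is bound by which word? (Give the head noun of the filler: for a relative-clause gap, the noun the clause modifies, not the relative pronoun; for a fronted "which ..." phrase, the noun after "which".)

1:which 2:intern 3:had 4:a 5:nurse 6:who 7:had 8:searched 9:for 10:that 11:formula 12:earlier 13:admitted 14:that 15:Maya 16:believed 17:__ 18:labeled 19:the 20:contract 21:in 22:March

2

The marked gap is the subject of "labeled".
Its filler is the fronted wh-phrase "which intern", at word 2.
(The other dependency links word 5 to a gap after word 6.)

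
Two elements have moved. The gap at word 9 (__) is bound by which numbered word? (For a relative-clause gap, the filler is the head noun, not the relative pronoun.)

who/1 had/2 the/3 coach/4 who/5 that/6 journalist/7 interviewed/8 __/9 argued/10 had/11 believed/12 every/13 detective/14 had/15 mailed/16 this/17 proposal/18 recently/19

4

The marked gap is inside the relative clause, the direct object of "interviewed".
Its filler is the head noun "coach" (via "who"), at word 4.
(The other dependency links word 1 to a gap after word 10.)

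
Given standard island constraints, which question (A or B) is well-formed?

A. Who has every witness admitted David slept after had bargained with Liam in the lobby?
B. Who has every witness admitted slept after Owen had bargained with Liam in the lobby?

B

In A, the wh-phrase is extracted from inside an adjunct island (introduced by "after"), which blocks movement.
In B, the extraction path crosses only that-complement boundaries, which are transparent.
So B is grammatical.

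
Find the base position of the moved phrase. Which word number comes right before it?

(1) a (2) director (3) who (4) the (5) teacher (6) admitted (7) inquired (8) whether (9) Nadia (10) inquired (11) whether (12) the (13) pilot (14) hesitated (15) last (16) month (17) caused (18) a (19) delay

6

The displaced element is "a director" (word 2).
It is linked across 1 clause boundary (Ø).
It functions as the subject of "inquired", so the gap sits immediately after word 6 ("admitted").
Base order: The teacher admitted that a director inquired whether Nadia inquired whether the pilot hesitated last month.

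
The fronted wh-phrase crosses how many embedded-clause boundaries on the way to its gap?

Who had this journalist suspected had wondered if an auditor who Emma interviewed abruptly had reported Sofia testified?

"who" is extracted from the subject of "wondered".
Boundaries crossed, outermost first: [Ø] — 1 in total.

1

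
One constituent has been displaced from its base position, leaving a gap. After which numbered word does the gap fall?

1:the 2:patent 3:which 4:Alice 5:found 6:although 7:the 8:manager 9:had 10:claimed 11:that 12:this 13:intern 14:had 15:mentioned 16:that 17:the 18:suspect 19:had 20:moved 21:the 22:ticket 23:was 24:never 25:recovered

5

The displaced element is "the patent" (word 2).
It functions as the direct object of "found", so the gap sits immediately after word 5 ("found").
Base order: Alice found the patent although the manager had claimed that this intern had mentioned that the suspect had moved the ticket.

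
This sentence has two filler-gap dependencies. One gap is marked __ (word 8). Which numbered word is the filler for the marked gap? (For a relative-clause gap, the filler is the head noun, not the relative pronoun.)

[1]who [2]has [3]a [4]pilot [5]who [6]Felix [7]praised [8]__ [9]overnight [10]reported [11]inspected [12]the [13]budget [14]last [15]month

The marked gap is inside the relative clause, the direct object of "praised".
Its filler is the head noun "pilot" (via "who"), at word 4.
(The other dependency links word 1 to a gap after word 10.)

4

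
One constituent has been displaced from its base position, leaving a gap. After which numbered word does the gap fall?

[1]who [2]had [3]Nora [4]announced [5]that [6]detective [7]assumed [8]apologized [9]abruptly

7

The displaced element is "who" (word 1).
It is linked across 2 clause boundaries (Ø → Ø).
It functions as the subject of "apologized", so the gap sits immediately after word 7 ("assumed").
Base order: Nora had announced that detective assumed that who apologized abruptly.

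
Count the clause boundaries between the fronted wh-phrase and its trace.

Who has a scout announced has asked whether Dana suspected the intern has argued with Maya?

1

"who" is extracted from the subject of "asked".
Boundaries crossed, outermost first: [Ø] — 1 in total.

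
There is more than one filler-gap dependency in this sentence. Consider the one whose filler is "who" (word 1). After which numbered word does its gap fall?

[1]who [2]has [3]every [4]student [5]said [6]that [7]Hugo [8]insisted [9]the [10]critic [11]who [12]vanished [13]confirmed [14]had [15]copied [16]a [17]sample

13

The displaced element is "who" (word 1).
It is linked across 3 clause boundaries (that → Ø → Ø).
It functions as the subject of "copied", so the gap sits immediately after word 13 ("confirmed").
Base order: Every student has said that Hugo insisted the critic who vanished confirmed that who had copied a sample.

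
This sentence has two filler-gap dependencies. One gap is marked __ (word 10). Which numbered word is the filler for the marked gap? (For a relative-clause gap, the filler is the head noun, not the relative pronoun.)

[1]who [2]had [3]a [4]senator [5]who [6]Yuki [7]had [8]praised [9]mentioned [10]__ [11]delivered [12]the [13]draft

1

The marked gap is the subject of "delivered".
Its filler is the fronted wh-phrase "who", at word 1.
(The other dependency links word 4 to a gap after word 8.)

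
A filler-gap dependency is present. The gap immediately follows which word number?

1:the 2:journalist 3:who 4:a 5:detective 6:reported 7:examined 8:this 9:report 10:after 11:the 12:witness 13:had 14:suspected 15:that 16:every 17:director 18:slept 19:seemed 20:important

6

The displaced element is "the journalist" (word 2).
It is linked across 1 clause boundary (Ø).
It functions as the subject of "examined", so the gap sits immediately after word 6 ("reported").
Base order: A detective reported the journalist examined this report after the witness had suspected that every director slept.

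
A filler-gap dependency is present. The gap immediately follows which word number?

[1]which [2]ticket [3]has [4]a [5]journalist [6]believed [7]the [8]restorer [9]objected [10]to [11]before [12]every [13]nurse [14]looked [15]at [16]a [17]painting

The displaced element is "which ticket" (word 2).
It is linked across 1 clause boundary (Ø).
It functions as the object of the preposition "to" of "objected", so the gap sits immediately after word 10 ("to").
Base order: A journalist has believed the restorer objected to which ticket before every nurse looked at a painting.

10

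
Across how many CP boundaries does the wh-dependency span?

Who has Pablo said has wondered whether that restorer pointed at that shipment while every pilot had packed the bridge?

"who" is extracted from the subject of "wondered".
Boundaries crossed, outermost first: [Ø] — 1 in total.

1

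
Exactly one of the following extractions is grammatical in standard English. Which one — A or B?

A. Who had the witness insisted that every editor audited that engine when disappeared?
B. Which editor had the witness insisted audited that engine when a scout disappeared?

B

In A, the wh-phrase is extracted from inside an adjunct island (introduced by "when"), which blocks movement.
In B, the extraction path crosses only that-complement boundaries, which are transparent.
So B is grammatical.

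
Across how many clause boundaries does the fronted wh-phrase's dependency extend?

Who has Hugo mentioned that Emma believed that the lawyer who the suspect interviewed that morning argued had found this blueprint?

3

"who" is extracted from the subject of "found".
Boundaries crossed, outermost first: [that], [that], [Ø] — 3 in total.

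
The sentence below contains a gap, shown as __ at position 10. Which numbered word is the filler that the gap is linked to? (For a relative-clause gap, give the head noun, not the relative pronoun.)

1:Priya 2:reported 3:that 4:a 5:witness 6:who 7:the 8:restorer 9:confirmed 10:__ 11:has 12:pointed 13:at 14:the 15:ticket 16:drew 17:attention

5

The gap at 10 is the subject of "pointed", inside a relative clause.
The relative pronoun is "who" (word 6); it is bound by the head noun immediately before it.
Its filler is the head noun "witness", at word 5.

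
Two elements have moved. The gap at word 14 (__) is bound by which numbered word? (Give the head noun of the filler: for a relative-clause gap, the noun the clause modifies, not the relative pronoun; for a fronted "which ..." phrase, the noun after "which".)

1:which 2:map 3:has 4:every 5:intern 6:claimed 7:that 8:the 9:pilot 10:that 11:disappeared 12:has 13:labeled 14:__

2

The marked gap is the direct object of "labeled".
Its filler is the fronted wh-phrase "which map", at word 2.
(The other dependency links word 9 to a gap after word 10.)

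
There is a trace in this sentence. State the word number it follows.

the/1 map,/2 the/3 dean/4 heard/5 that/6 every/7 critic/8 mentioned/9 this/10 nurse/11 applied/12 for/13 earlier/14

13

The displaced element is "the map" (word 2).
It is linked across 2 clause boundaries (that → Ø).
It functions as the object of the preposition "for" of "applied", so the gap sits immediately after word 13 ("for").
Base order: The dean heard that every critic mentioned this nurse applied for the map earlier.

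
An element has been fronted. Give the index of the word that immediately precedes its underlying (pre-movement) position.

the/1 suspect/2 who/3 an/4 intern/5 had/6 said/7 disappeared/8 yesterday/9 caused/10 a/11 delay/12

7

The displaced element is "the suspect" (word 2).
It is linked across 1 clause boundary (Ø).
It functions as the subject of "disappeared", so the gap sits immediately after word 7 ("said").
Base order: An intern had said that the suspect disappeared yesterday.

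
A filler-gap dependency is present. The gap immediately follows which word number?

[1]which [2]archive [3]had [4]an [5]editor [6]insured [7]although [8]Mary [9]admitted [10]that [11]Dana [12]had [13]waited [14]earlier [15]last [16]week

6

The displaced element is "which archive" (word 2).
It functions as the direct object of "insured", so the gap sits immediately after word 6 ("insured").
Base order: An editor had insured which archive although Mary admitted that Dana had waited earlier last week.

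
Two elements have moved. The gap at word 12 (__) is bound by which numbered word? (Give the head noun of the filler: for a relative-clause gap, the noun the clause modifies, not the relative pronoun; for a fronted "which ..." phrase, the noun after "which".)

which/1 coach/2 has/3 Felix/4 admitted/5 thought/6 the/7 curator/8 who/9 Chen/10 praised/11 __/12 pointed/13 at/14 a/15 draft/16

8

The marked gap is inside the relative clause, the direct object of "praised".
Its filler is the head noun "curator" (via "who"), at word 8.
(The other dependency links word 2 to a gap after word 5.)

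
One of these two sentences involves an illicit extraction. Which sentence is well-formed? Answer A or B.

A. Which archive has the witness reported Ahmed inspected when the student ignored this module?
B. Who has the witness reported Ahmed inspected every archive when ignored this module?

In B, the wh-phrase is extracted from inside an adjunct island (introduced by "when"), which blocks movement.
In A, the extraction path crosses only that-complement boundaries, which are transparent.
So A is grammatical.

A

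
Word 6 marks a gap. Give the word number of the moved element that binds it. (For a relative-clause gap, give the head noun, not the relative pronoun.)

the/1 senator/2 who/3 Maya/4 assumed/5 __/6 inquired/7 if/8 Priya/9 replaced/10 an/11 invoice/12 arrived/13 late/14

2

The gap at 6 is the subject of "inquired", inside a relative clause.
The relative pronoun is "who" (word 3); it is bound by the head noun immediately before it.
Its filler is the head noun "senator", at word 2.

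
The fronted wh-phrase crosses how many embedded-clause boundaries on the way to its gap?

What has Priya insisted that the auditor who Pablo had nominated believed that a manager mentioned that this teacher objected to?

"what" is extracted from the PP object of "objected".
Boundaries crossed, outermost first: [that], [that], [that] — 3 in total.

3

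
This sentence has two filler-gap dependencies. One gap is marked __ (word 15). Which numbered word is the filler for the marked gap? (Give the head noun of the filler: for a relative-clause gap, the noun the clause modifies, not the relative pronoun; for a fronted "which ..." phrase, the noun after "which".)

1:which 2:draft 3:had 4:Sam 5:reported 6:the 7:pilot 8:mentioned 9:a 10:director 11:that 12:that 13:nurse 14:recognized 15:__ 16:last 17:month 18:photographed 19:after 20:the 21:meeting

The marked gap is inside the relative clause, the direct object of "recognized".
Its filler is the head noun "director" (via "that"), at word 10.
(The other dependency links word 2 to a gap after word 18.)

10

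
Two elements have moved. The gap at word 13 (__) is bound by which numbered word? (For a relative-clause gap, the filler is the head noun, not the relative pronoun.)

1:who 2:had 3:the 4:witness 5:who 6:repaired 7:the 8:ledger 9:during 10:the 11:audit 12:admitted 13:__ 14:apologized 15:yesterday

1

The marked gap is the subject of "apologized".
Its filler is the fronted wh-phrase "who", at word 1.
(The other dependency links word 4 to a gap after word 5.)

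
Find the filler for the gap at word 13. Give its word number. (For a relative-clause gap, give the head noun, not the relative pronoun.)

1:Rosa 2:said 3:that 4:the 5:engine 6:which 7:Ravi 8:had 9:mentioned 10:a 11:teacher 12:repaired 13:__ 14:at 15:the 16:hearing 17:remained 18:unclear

5

The gap at 13 is the object of "repaired", inside a relative clause.
The relative pronoun is "which" (word 6); it is bound by the head noun immediately before it.
Its filler is the head noun "engine", at word 5.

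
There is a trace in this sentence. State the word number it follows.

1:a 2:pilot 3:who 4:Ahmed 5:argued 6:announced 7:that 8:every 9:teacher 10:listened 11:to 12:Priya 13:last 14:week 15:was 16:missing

5

The displaced element is "a pilot" (word 2).
It is linked across 1 clause boundary (Ø).
It functions as the subject of "announced", so the gap sits immediately after word 5 ("argued").
Base order: Ahmed argued a pilot announced that every teacher listened to Priya last week.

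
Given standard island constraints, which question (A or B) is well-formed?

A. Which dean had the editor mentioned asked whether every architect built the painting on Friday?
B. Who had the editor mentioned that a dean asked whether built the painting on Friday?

A

In B, the wh-phrase is extracted from inside a wh-island (introduced by "whether"), which blocks movement.
In A, the extraction path crosses only that-complement boundaries, which are transparent.
So A is grammatical.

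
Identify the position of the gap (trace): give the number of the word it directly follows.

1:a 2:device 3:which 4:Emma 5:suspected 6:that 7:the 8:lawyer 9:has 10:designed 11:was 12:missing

10

The displaced element is "a device" (word 2).
It is linked across 1 clause boundary (that).
It functions as the direct object of "designed", so the gap sits immediately after word 10 ("designed").
Base order: Emma suspected that the lawyer has designed a device.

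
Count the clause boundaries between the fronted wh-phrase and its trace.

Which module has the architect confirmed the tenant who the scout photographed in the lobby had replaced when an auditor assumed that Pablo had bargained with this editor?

"which module" is extracted from the object of "replaced".
Boundaries crossed, outermost first: [Ø] — 1 in total.

1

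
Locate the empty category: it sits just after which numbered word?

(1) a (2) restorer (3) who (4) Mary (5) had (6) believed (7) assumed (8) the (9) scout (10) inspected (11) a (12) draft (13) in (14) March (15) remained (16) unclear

The displaced element is "a restorer" (word 2).
It is linked across 1 clause boundary (Ø).
It functions as the subject of "assumed", so the gap sits immediately after word 6 ("believed").
Base order: Mary had believed that a restorer assumed the scout inspected a draft in March.

6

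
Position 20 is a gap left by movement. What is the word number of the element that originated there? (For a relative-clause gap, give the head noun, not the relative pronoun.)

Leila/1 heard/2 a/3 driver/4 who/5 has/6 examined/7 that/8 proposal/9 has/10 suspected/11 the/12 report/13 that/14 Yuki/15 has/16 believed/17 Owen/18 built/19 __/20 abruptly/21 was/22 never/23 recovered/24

The gap at 20 is the object of "built", inside a relative clause.
The relative pronoun is "that" (word 14); it is bound by the head noun immediately before it.
Its filler is the head noun "report", at word 13.

13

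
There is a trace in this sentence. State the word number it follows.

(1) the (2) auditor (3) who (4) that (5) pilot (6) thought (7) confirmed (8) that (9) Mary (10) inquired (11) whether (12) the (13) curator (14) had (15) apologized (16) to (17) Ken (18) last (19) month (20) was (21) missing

6

The displaced element is "the auditor" (word 2).
It is linked across 1 clause boundary (Ø).
It functions as the subject of "confirmed", so the gap sits immediately after word 6 ("thought").
Base order: That pilot thought that the auditor confirmed that Mary inquired whether the curator had apologized to Ken last month.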